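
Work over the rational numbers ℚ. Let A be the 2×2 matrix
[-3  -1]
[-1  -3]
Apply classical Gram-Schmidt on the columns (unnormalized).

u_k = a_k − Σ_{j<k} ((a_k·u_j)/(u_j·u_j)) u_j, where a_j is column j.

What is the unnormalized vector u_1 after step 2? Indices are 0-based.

u_1 = (4/5, -12/5)

Step 1: u_0 = a_0 = (-3, -1).
Step 2: u_1 = a_1 − (3/5)·u_0 = (4/5, -12/5).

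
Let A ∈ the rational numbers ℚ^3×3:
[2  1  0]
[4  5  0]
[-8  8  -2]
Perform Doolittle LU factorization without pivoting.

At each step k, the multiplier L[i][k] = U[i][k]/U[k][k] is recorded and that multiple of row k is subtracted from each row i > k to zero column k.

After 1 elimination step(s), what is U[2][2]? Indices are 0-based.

Step 1: pivot at (0,0) is 2.
  row1 ← row1 − (2)·row0  ⇒  L[1][0]=2, U row1=(0, 3, 0)
  row2 ← row2 − (-4)·row0  ⇒  L[2][0]=-4, U row2=(0, 12, -2)

U[2][2] = -2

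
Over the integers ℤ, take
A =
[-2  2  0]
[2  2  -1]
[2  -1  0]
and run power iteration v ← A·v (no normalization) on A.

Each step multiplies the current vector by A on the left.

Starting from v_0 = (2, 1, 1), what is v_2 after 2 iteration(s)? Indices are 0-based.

v_0 = (2, 1, 1).
v_1 = A·v_0 = (-2, 5, 3).
v_2 = A·v_1 = (14, 3, -9).

v_2 = (14, 3, -9)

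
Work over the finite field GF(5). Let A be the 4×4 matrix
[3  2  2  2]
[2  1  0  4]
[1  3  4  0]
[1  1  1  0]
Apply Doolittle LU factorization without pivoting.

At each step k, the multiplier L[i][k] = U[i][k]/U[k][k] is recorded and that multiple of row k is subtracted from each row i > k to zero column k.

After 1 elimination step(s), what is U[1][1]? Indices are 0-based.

Step 1: pivot at (0,0) is 3.
  row1 ← row1 − (4)·row0  ⇒  L[1][0]=4, U row1=(0, 3, 2, 1)
  row2 ← row2 − (2)·row0  ⇒  L[2][0]=2, U row2=(0, 4, 0, 1)
  row3 ← row3 − (2)·row0  ⇒  L[3][0]=2, U row3=(0, 2, 2, 1)

U[1][1] = 3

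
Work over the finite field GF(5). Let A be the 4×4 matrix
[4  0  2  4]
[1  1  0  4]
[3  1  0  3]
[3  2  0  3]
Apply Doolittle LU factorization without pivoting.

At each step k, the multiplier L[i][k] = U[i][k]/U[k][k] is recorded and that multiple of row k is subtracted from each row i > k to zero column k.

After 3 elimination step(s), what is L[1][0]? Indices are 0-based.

k=0: U[0][0]=4
  eliminate (1,0): mult=4, new row 1: (0, 1, 2, 3); set L[1][0]=4
  eliminate (2,0): mult=2, new row 2: (0, 1, 1, 0); set L[2][0]=2
  eliminate (3,0): mult=2, new row 3: (0, 2, 1, 0); set L[3][0]=2
k=1: U[1][1]=1
  eliminate (2,1): mult=1, new row 2: (0, 0, 4, 2); set L[2][1]=1
  eliminate (3,1): mult=2, new row 3: (0, 0, 2, 4); set L[3][1]=2
k=2: U[2][2]=4
  eliminate (3,2): mult=3, new row 3: (0, 0, 0, 3); set L[3][2]=3

L[1][0] = 4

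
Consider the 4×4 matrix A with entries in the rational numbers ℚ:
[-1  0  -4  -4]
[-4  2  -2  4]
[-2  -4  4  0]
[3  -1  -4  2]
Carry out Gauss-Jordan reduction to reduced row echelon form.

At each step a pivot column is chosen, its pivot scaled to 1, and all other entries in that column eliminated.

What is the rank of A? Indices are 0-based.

rank = 4

step 1: normalize row 0 (÷-1) = (1, 0, 4, 4)
  row 1: subtract -4×row0 = (0, 2, 14, 20)
  row 2: subtract -2×row0 = (0, -4, 12, 8)
  row 3: subtract 3×row0 = (0, -1, -16, -10)
step 2: normalize row 1 (÷2) = (0, 1, 7, 10)
  row 2: subtract -4×row1 = (0, 0, 40, 48)
  row 3: subtract -1×row1 = (0, 0, -9, 0)
step 3: normalize row 2 (÷40) = (0, 0, 1, 6/5)
  row 0: subtract 4×row2 = (1, 0, 0, -4/5)
  row 1: subtract 7×row2 = (0, 1, 0, 8/5)
  row 3: subtract -9×row2 = (0, 0, 0, 54/5)
step 4: normalize row 3 (÷54/5) = (0, 0, 0, 1)
  row 0: subtract -4/5×row3 = (1, 0, 0, 0)
  row 1: subtract 8/5×row3 = (0, 1, 0, 0)
  row 2: subtract 6/5×row3 = (0, 0, 1, 0)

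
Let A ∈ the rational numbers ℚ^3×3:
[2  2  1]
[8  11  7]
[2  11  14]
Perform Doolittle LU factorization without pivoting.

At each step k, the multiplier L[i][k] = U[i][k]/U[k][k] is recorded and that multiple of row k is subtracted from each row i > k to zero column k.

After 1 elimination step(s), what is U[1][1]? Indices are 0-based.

[col 0] pivot 2
  R1 -= 4*R0 → (0, 3, 3)  (L[1][0] := 4)
  R2 -= 1*R0 → (0, 9, 13)  (L[2][0] := 1)

U[1][1] = 3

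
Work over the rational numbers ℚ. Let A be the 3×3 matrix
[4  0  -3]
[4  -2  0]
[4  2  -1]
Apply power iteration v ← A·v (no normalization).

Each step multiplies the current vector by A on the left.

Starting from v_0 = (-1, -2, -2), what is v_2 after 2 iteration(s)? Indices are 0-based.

v_2 = (26, 8, 14)

v_0 = (-1, -2, -2).
v_1 = A·v_0 = (2, 0, -6).
v_2 = A·v_1 = (26, 8, 14).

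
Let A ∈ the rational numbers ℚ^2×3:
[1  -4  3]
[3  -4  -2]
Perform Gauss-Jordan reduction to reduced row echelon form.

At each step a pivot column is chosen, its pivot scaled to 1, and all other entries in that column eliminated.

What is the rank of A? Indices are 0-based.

step 1: normalize row 0 (÷1) = (1, -4, 3)
  row 1: subtract 3×row0 = (0, 8, -11)
step 2: normalize row 1 (÷8) = (0, 1, -11/8)
  row 0: subtract -4×row1 = (1, 0, -5/2)

rank = 2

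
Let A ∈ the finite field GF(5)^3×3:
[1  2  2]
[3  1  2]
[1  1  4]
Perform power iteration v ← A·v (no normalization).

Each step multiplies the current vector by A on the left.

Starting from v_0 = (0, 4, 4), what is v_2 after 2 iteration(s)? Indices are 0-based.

v_2 = (0, 0, 3)

v_0 = (0, 4, 4).
v_1 = A·v_0 = (1, 2, 0).
v_2 = A·v_1 = (0, 0, 3).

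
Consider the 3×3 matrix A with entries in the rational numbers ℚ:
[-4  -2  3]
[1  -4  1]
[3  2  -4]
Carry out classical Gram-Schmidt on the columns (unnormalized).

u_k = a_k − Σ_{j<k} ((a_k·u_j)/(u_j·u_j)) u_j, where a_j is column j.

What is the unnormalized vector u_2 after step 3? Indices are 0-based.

u_2 = (-98/131, -14/131, -126/131)

Step 1: u_0 = a_0 = (-4, 1, 3).
Step 2: u_1 = a_1 − (5/13)·u_0 = (-6/13, -57/13, 11/13).
Step 3: u_2 = a_2 − (-23/26)·u_0 − (-119/262)·u_1 = (-98/131, -14/131, -126/131).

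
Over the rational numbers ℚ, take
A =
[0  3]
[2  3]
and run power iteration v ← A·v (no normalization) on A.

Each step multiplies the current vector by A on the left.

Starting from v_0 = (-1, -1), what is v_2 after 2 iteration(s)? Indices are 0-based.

v_2 = (-15, -21)

v_0 = (-1, -1).
v_1 = A·v_0 = (-3, -5).
v_2 = A·v_1 = (-15, -21).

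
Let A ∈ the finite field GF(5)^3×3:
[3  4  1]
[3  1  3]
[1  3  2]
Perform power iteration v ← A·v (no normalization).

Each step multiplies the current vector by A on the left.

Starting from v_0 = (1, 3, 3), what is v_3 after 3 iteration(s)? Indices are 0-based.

v_3 = (3, 2, 1)

v_0 = (1, 3, 3).
v_1 = A·v_0 = (3, 0, 1).
v_2 = A·v_1 = (0, 2, 0).
v_3 = A·v_2 = (3, 2, 1).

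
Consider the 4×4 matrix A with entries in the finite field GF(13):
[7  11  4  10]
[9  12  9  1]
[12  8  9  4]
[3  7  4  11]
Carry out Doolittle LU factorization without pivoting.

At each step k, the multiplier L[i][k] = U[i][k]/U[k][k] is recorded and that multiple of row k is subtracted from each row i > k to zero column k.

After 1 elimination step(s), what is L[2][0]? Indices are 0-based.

k=0: U[0][0]=7
  eliminate (1,0): mult=5, new row 1: (0, 9, 2, 3); set L[1][0]=5
  eliminate (2,0): mult=11, new row 2: (0, 4, 4, 11); set L[2][0]=11
  eliminate (3,0): mult=6, new row 3: (0, 6, 6, 3); set L[3][0]=6

L[2][0] = 11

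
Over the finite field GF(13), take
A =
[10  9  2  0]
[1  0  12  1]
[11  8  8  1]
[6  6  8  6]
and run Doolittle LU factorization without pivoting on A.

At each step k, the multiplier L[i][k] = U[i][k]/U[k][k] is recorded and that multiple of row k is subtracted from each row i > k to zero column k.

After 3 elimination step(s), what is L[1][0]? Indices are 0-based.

L[1][0] = 4

[col 0] pivot 10
  R1 -= 4*R0 → (0, 3, 4, 1)  (L[1][0] := 4)
  R2 -= 5*R0 → (0, 2, 11, 1)  (L[2][0] := 5)
  R3 -= 11*R0 → (0, 11, 12, 6)  (L[3][0] := 11)
[col 1] pivot 3
  R2 -= 5*R1 → (0, 0, 4, 9)  (L[2][1] := 5)
  R3 -= 8*R1 → (0, 0, 6, 11)  (L[3][1] := 8)
[col 2] pivot 4
  R3 -= 8*R2 → (0, 0, 0, 4)  (L[3][2] := 8)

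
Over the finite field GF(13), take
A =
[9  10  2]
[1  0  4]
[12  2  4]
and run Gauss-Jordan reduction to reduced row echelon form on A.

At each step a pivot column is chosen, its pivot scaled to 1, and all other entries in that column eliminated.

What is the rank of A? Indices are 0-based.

[1] R0 /= 9  ⇒  (1, 4, 6)
     R1 -= 1·R0  ⇒  (0, 9, 11)
     R2 -= 12·R0  ⇒  (0, 6, 10)
[2] R1 /= 9  ⇒  (0, 1, 7)
     R0 -= 4·R1  ⇒  (1, 0, 4)
     R2 -= 6·R1  ⇒  (0, 0, 7)
[3] R2 /= 7  ⇒  (0, 0, 1)
     R0 -= 4·R2  ⇒  (1, 0, 0)
     R1 -= 7·R2  ⇒  (0, 1, 0)

rank = 3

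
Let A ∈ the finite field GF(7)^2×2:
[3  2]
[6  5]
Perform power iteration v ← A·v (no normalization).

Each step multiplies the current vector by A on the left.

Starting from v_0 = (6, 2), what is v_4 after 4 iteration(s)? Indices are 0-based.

v_0 = (6, 2).
v_1 = A·v_0 = (1, 4).
v_2 = A·v_1 = (4, 5).
v_3 = A·v_2 = (1, 0).
v_4 = A·v_3 = (3, 6).

v_4 = (3, 6)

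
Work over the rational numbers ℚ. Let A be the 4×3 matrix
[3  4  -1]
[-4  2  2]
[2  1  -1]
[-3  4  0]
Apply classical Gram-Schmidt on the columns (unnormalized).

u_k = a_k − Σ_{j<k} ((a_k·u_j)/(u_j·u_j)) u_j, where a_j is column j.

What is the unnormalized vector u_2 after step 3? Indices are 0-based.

Step 1: u_0 = a_0 = (3, -4, 2, -3).
Step 2: u_1 = a_1 − (-3/19)·u_0 = (85/19, 26/19, 25/19, 67/19).
Step 3: u_2 = a_2 − (-13/38)·u_0 − (-58/685)·u_1 = (111/274, 512/685, -28/137, -997/1370).

u_2 = (111/274, 512/685, -28/137, -997/1370)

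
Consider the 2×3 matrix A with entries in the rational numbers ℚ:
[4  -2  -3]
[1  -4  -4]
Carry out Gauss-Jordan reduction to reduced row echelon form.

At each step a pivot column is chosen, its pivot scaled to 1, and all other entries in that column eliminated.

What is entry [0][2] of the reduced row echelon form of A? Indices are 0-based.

[1] R0 /= 4  ⇒  (1, -1/2, -3/4)
     R1 -= 1·R0  ⇒  (0, -7/2, -13/4)
[2] R1 /= -7/2  ⇒  (0, 1, 13/14)
     R0 -= -1/2·R1  ⇒  (1, 0, -2/7)

M[0][2] = -2/7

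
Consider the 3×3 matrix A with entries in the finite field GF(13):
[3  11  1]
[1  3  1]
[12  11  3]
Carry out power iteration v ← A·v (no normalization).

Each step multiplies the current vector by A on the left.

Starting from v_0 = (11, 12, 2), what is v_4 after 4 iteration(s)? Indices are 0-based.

v_0 = (11, 12, 2).
v_1 = A·v_0 = (11, 10, 10).
v_2 = A·v_1 = (10, 12, 12).
v_3 = A·v_2 = (5, 6, 2).
v_4 = A·v_3 = (5, 12, 2).

v_4 = (5, 12, 2)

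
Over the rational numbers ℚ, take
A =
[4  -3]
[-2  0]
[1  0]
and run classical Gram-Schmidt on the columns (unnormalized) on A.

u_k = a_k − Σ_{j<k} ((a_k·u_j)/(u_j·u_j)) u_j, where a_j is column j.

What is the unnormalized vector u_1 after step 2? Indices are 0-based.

Step 1: u_0 = a_0 = (4, -2, 1).
Step 2: u_1 = a_1 − (-4/7)·u_0 = (-5/7, -8/7, 4/7).

u_1 = (-5/7, -8/7, 4/7)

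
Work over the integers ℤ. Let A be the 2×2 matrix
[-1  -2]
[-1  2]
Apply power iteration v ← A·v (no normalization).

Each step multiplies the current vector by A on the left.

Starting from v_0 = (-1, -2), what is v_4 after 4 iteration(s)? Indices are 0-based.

v_4 = (25, -67)

v_0 = (-1, -2).
v_1 = A·v_0 = (5, -3).
v_2 = A·v_1 = (1, -11).
v_3 = A·v_2 = (21, -23).
v_4 = A·v_3 = (25, -67).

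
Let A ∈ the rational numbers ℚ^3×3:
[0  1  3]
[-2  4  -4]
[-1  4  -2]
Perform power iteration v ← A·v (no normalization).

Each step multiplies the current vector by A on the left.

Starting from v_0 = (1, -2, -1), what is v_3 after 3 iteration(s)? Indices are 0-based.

v_0 = (1, -2, -1).
v_1 = A·v_0 = (-5, -6, -7).
v_2 = A·v_1 = (-27, 14, -5).
v_3 = A·v_2 = (-1, 130, 93).

v_3 = (-1, 130, 93)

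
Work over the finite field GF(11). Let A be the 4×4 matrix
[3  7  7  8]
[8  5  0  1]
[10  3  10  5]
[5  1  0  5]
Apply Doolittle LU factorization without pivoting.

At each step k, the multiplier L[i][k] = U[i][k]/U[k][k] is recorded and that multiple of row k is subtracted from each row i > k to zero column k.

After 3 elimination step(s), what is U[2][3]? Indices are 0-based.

U[2][3] = 0

[col 0] pivot 3
  R1 -= 10*R0 → (0, 1, 7, 9)  (L[1][0] := 10)
  R2 -= 7*R0 → (0, 9, 5, 4)  (L[2][0] := 7)
  R3 -= 9*R0 → (0, 4, 3, 10)  (L[3][0] := 9)
[col 1] pivot 1
  R2 -= 9*R1 → (0, 0, 8, 0)  (L[2][1] := 9)
  R3 -= 4*R1 → (0, 0, 8, 7)  (L[3][1] := 4)
[col 2] pivot 8
  R3 -= 1*R2 → (0, 0, 0, 7)  (L[3][2] := 1)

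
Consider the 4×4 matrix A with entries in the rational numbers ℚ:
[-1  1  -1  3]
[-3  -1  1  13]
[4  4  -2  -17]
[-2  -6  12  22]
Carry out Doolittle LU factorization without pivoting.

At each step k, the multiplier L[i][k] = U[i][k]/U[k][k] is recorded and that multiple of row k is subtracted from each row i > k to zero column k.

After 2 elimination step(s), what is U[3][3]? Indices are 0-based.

k=0: U[0][0]=-1
  eliminate (1,0): mult=3, new row 1: (0, -4, 4, 4); set L[1][0]=3
  eliminate (2,0): mult=-4, new row 2: (0, 8, -6, -5); set L[2][0]=-4
  eliminate (3,0): mult=2, new row 3: (0, -8, 14, 16); set L[3][0]=2
k=1: U[1][1]=-4
  eliminate (2,1): mult=-2, new row 2: (0, 0, 2, 3); set L[2][1]=-2
  eliminate (3,1): mult=2, new row 3: (0, 0, 6, 8); set L[3][1]=2

U[3][3] = 8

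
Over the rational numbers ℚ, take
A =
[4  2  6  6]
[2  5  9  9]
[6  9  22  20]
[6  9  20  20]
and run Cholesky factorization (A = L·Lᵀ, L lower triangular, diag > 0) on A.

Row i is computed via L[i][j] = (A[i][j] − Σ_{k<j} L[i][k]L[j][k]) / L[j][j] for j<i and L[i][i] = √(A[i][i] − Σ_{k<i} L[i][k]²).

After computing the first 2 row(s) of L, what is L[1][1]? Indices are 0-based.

L[1][1] = 2

Step 1: L[0][0] = √(4) = 2.
  L[1][0] = (2) / L[0][0] = 1.
Step 2: L[1][1] = √(4) = 2.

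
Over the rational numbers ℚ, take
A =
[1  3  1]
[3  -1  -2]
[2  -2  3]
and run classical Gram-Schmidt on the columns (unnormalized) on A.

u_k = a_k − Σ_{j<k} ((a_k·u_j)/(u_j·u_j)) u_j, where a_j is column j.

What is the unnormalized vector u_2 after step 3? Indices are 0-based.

u_2 = (10/9, -20/9, 25/9)

Step 1: u_0 = a_0 = (1, 3, 2).
Step 2: u_1 = a_1 − (-2/7)·u_0 = (23/7, -1/7, -10/7).
Step 3: u_2 = a_2 − (1/14)·u_0 − (-1/18)·u_1 = (10/9, -20/9, 25/9).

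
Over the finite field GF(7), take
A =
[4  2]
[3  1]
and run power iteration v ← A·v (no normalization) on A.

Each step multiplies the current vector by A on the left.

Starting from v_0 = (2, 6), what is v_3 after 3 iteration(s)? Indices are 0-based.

v_0 = (2, 6).
v_1 = A·v_0 = (6, 5).
v_2 = A·v_1 = (6, 2).
v_3 = A·v_2 = (0, 6).

v_3 = (0, 6)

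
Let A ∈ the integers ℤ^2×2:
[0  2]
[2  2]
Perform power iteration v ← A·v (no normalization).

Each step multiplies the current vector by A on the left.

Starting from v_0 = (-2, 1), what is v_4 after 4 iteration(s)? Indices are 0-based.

v_0 = (-2, 1).
v_1 = A·v_0 = (2, -2).
v_2 = A·v_1 = (-4, 0).
v_3 = A·v_2 = (0, -8).
v_4 = A·v_3 = (-16, -16).

v_4 = (-16, -16)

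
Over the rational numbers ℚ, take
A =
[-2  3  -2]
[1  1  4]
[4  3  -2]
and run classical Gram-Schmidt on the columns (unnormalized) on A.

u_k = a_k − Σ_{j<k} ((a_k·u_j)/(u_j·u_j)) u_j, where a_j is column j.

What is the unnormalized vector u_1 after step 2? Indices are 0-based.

Step 1: u_0 = a_0 = (-2, 1, 4).
Step 2: u_1 = a_1 − (1/3)·u_0 = (11/3, 2/3, 5/3).

u_1 = (11/3, 2/3, 5/3)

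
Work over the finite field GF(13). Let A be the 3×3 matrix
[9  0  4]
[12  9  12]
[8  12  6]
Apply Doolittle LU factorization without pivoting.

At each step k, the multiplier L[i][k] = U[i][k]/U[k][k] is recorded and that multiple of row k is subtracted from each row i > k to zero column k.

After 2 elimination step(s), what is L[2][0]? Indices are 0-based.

L[2][0] = 11

k=0: U[0][0]=9
  eliminate (1,0): mult=10, new row 1: (0, 9, 11); set L[1][0]=10
  eliminate (2,0): mult=11, new row 2: (0, 12, 1); set L[2][0]=11
k=1: U[1][1]=9
  eliminate (2,1): mult=10, new row 2: (0, 0, 8); set L[2][1]=10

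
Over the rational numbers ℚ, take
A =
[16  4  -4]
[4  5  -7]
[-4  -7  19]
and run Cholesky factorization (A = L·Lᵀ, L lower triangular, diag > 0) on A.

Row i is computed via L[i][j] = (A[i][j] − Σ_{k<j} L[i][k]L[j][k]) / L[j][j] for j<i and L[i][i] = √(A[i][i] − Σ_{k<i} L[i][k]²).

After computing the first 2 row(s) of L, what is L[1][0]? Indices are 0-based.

L[1][0] = 1

Step 1: L[0][0] = √(16) = 4.
  L[1][0] = (4) / L[0][0] = 1.
Step 2: L[1][1] = √(4) = 2.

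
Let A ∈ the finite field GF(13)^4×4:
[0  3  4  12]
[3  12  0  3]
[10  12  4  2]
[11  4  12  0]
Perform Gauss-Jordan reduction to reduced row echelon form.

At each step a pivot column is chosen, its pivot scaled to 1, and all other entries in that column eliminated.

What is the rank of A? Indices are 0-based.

[1] R0 <-> R1
[1] R0 /= 3  ⇒  (1, 4, 0, 1)
     R2 -= 10·R0  ⇒  (0, 11, 4, 5)
     R3 -= 11·R0  ⇒  (0, 12, 12, 2)
[2] R1 /= 3  ⇒  (0, 1, 10, 4)
     R0 -= 4·R1  ⇒  (1, 0, 12, 11)
     R2 -= 11·R1  ⇒  (0, 0, 11, 0)
     R3 -= 12·R1  ⇒  (0, 0, 9, 6)
[3] R2 /= 11  ⇒  (0, 0, 1, 0)
     R0 -= 12·R2  ⇒  (1, 0, 0, 11)
     R1 -= 10·R2  ⇒  (0, 1, 0, 4)
     R3 -= 9·R2  ⇒  (0, 0, 0, 6)
[4] R3 /= 6  ⇒  (0, 0, 0, 1)
     R0 -= 11·R3  ⇒  (1, 0, 0, 0)
     R1 -= 4·R3  ⇒  (0, 1, 0, 0)

rank = 4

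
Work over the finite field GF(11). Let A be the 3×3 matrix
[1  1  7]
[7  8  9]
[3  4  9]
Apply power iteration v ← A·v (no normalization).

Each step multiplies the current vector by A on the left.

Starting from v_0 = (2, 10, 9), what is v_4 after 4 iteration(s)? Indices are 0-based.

v_4 = (5, 4, 2)

v_0 = (2, 10, 9).
v_1 = A·v_0 = (9, 10, 6).
v_2 = A·v_1 = (6, 10, 0).
v_3 = A·v_2 = (5, 1, 3).
v_4 = A·v_3 = (5, 4, 2).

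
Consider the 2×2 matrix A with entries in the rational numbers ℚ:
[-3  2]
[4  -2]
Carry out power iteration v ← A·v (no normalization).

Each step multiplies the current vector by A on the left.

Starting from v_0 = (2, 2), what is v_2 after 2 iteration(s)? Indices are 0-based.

v_2 = (14, -16)

v_0 = (2, 2).
v_1 = A·v_0 = (-2, 4).
v_2 = A·v_1 = (14, -16).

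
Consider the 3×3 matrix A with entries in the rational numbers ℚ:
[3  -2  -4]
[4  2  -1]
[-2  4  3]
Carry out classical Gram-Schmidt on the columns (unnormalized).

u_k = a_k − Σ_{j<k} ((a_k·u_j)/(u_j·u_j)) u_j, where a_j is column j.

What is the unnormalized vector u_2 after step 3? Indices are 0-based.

u_2 = (-10/11, 4/11, -7/11)

Step 1: u_0 = a_0 = (3, 4, -2).
Step 2: u_1 = a_1 − (-6/29)·u_0 = (-40/29, 82/29, 104/29).
Step 3: u_2 = a_2 − (-22/29)·u_0 − (13/22)·u_1 = (-10/11, 4/11, -7/11).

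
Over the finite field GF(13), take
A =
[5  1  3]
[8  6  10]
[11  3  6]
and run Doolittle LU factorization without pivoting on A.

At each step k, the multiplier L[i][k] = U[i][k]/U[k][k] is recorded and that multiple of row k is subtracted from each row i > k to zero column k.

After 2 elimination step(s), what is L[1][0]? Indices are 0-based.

k=0: U[0][0]=5
  eliminate (1,0): mult=12, new row 1: (0, 7, 0); set L[1][0]=12
  eliminate (2,0): mult=10, new row 2: (0, 6, 2); set L[2][0]=10
k=1: U[1][1]=7
  eliminate (2,1): mult=12, new row 2: (0, 0, 2); set L[2][1]=12

L[1][0] = 12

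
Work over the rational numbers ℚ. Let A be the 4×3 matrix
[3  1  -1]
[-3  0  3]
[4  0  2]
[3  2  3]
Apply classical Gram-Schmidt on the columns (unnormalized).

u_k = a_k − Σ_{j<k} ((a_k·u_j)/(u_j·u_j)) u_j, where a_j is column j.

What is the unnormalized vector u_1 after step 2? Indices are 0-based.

u_1 = (16/43, 27/43, -36/43, 59/43)

Step 1: u_0 = a_0 = (3, -3, 4, 3).
Step 2: u_1 = a_1 − (9/43)·u_0 = (16/43, 27/43, -36/43, 59/43).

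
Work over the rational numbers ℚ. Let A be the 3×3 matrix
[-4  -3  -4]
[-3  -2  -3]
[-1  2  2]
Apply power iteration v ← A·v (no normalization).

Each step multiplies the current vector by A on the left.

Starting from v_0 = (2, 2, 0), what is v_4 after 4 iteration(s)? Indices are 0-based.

v_0 = (2, 2, 0).
v_1 = A·v_0 = (-14, -10, 2).
v_2 = A·v_1 = (78, 56, -2).
v_3 = A·v_2 = (-472, -340, 30).
v_4 = A·v_3 = (2788, 2006, -148).

v_4 = (2788, 2006, -148)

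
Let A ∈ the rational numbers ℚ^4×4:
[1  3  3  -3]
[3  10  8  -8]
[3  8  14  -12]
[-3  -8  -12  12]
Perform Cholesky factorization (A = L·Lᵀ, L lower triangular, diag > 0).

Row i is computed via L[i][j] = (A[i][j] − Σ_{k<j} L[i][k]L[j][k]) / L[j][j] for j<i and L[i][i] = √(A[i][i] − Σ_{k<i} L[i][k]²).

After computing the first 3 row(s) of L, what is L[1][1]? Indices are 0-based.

L[1][1] = 1

Step 1: L[0][0] = √(1) = 1.
  L[1][0] = (3) / L[0][0] = 3.
Step 2: L[1][1] = √(1) = 1.
  L[2][0] = (3) / L[0][0] = 3.
  L[2][1] = (-1) / L[1][1] = -1.
Step 3: L[2][2] = √(4) = 2.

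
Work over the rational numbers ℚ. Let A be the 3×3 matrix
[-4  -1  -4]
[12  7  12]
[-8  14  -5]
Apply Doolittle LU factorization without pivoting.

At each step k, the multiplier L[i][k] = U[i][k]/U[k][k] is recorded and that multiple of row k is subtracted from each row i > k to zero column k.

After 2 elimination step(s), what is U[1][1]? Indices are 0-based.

Step 1: pivot at (0,0) is -4.
  row1 ← row1 − (-3)·row0  ⇒  L[1][0]=-3, U row1=(0, 4, 0)
  row2 ← row2 − (2)·row0  ⇒  L[2][0]=2, U row2=(0, 16, 3)
Step 2: pivot at (1,1) is 4.
  row2 ← row2 − (4)·row1  ⇒  L[2][1]=4, U row2=(0, 0, 3)

U[1][1] = 4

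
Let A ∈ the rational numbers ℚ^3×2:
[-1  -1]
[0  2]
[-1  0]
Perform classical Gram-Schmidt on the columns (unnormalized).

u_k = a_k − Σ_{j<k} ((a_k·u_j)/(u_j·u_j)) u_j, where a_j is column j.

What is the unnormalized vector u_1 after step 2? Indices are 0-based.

u_1 = (-1/2, 2, 1/2)

Step 1: u_0 = a_0 = (-1, 0, -1).
Step 2: u_1 = a_1 − (1/2)·u_0 = (-1/2, 2, 1/2).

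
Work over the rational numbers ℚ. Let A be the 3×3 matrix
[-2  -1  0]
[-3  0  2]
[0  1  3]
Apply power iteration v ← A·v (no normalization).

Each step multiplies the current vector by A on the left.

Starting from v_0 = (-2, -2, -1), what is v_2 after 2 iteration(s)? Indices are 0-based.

v_2 = (-16, -28, -11)

v_0 = (-2, -2, -1).
v_1 = A·v_0 = (6, 4, -5).
v_2 = A·v_1 = (-16, -28, -11).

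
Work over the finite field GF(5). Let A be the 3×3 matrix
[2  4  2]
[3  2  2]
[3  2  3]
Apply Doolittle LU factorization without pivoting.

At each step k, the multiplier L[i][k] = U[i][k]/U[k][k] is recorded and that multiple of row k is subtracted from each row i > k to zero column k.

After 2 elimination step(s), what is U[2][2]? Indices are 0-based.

k=0: U[0][0]=2
  eliminate (1,0): mult=4, new row 1: (0, 1, 4); set L[1][0]=4
  eliminate (2,0): mult=4, new row 2: (0, 1, 0); set L[2][0]=4
k=1: U[1][1]=1
  eliminate (2,1): mult=1, new row 2: (0, 0, 1); set L[2][1]=1

U[2][2] = 1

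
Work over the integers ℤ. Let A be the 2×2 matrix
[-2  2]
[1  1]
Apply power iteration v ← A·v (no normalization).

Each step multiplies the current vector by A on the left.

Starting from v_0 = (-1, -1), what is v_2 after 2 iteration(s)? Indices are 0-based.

v_2 = (-4, -2)

v_0 = (-1, -1).
v_1 = A·v_0 = (0, -2).
v_2 = A·v_1 = (-4, -2).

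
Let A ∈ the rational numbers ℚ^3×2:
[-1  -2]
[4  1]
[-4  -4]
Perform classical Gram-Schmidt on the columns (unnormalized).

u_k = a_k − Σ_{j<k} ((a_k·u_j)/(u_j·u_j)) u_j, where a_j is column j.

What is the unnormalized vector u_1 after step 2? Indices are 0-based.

u_1 = (-4/3, -5/3, -4/3)

Step 1: u_0 = a_0 = (-1, 4, -4).
Step 2: u_1 = a_1 − (2/3)·u_0 = (-4/3, -5/3, -4/3).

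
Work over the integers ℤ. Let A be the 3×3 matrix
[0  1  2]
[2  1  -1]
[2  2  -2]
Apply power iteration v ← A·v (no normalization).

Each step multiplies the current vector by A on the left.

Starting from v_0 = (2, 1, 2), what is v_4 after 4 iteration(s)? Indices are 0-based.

v_4 = (37, 71, 72)

v_0 = (2, 1, 2).
v_1 = A·v_0 = (5, 3, 2).
v_2 = A·v_1 = (7, 11, 12).
v_3 = A·v_2 = (35, 13, 12).
v_4 = A·v_3 = (37, 71, 72).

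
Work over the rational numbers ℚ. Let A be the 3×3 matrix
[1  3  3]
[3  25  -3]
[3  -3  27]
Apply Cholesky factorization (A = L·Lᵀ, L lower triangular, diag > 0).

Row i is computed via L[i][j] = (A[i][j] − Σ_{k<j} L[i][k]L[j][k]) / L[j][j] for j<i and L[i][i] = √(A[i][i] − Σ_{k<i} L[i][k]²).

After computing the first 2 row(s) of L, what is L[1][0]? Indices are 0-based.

Step 1: L[0][0] = √(1) = 1.
  L[1][0] = (3) / L[0][0] = 3.
Step 2: L[1][1] = √(16) = 4.

L[1][0] = 3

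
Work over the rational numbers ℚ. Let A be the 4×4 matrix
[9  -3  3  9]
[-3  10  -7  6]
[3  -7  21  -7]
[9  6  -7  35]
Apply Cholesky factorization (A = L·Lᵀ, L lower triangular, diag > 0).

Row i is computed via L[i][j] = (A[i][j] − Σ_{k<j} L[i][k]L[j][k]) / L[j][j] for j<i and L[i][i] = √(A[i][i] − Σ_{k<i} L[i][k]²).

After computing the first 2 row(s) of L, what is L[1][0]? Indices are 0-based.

L[1][0] = -1

Step 1: L[0][0] = √(9) = 3.
  L[1][0] = (-3) / L[0][0] = -1.
Step 2: L[1][1] = √(9) = 3.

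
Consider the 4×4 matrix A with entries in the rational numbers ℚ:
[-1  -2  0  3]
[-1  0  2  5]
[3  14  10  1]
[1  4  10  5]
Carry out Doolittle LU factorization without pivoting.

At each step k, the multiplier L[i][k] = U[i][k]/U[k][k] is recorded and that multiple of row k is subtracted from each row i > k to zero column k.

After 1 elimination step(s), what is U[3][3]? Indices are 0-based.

[col 0] pivot -1
  R1 -= 1*R0 → (0, 2, 2, 2)  (L[1][0] := 1)
  R2 -= -3*R0 → (0, 8, 10, 10)  (L[2][0] := -3)
  R3 -= -1*R0 → (0, 2, 10, 8)  (L[3][0] := -1)

U[3][3] = 8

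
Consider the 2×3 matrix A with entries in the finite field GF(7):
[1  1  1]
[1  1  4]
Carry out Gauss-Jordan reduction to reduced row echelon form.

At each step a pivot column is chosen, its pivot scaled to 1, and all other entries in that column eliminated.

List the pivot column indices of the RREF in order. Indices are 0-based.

pivot(0,0)=1: scale R0 → (1, 1, 1)
  clear (1,0): R1 −= (1)R0 → (0, 0, 3)
col 1: no nonzero at/below row 1; advance.
pivot(1,2)=3: scale R1 → (0, 0, 1)
  clear (0,2): R0 −= (1)R1 → (1, 1, 0)

pivot columns: 0, 2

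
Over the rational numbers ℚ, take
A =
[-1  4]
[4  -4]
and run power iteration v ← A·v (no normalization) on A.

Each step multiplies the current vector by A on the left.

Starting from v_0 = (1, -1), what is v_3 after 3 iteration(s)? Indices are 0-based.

v_0 = (1, -1).
v_1 = A·v_0 = (-5, 8).
v_2 = A·v_1 = (37, -52).
v_3 = A·v_2 = (-245, 356).

v_3 = (-245, 356)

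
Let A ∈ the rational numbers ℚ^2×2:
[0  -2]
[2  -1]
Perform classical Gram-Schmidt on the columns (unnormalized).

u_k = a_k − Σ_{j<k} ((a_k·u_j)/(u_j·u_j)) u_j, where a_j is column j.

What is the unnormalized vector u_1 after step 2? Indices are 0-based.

u_1 = (-2, 0)

Step 1: u_0 = a_0 = (0, 2).
Step 2: u_1 = a_1 − (-1/2)·u_0 = (-2, 0).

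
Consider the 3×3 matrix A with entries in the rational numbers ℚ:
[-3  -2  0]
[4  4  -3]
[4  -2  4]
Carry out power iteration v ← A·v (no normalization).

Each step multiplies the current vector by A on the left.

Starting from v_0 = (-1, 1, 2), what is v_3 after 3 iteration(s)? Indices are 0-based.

v_3 = (25, -140, 184)

v_0 = (-1, 1, 2).
v_1 = A·v_0 = (1, -6, 2).
v_2 = A·v_1 = (9, -26, 24).
v_3 = A·v_2 = (25, -140, 184).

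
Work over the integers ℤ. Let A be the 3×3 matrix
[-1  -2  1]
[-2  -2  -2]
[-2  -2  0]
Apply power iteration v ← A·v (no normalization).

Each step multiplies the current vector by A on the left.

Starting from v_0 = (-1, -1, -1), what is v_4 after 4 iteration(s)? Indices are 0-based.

v_4 = (-174, -420, -284)

v_0 = (-1, -1, -1).
v_1 = A·v_0 = (2, 6, 4).
v_2 = A·v_1 = (-10, -24, -16).
v_3 = A·v_2 = (42, 100, 68).
v_4 = A·v_3 = (-174, -420, -284).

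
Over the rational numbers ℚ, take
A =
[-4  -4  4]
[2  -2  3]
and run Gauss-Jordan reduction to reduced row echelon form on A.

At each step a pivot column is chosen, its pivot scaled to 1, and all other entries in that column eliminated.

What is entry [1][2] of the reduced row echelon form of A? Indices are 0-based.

M[1][2] = -5/4

pivot(0,0)=-4: scale R0 → (1, 1, -1)
  clear (1,0): R1 −= (2)R0 → (0, -4, 5)
pivot(1,1)=-4: scale R1 → (0, 1, -5/4)
  clear (0,1): R0 −= (1)R1 → (1, 0, 1/4)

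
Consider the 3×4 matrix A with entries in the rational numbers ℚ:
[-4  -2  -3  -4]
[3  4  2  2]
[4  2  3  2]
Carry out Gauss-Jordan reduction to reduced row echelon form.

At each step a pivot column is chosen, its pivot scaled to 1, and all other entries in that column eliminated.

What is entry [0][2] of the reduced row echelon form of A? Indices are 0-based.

step 1: normalize row 0 (÷-4) = (1, 1/2, 3/4, 1)
  row 1: subtract 3×row0 = (0, 5/2, -1/4, -1)
  row 2: subtract 4×row0 = (0, 0, 0, -2)
step 2: normalize row 1 (÷5/2) = (0, 1, -1/10, -2/5)
  row 0: subtract 1/2×row1 = (1, 0, 4/5, 6/5)
skip col 2 (zero from row 2)
step 3: normalize row 2 (÷-2) = (0, 0, 0, 1)
  row 0: subtract 6/5×row2 = (1, 0, 4/5, 0)
  row 1: subtract -2/5×row2 = (0, 1, -1/10, 0)

M[0][2] = 4/5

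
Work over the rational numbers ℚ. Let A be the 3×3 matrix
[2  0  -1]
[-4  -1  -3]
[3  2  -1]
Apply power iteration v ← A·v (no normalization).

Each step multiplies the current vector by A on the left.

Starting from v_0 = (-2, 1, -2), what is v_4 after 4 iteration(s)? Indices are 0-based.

v_4 = (-26, 241, -170)

v_0 = (-2, 1, -2).
v_1 = A·v_0 = (-2, 13, -2).
v_2 = A·v_1 = (-2, 1, 22).
v_3 = A·v_2 = (-26, -59, -26).
v_4 = A·v_3 = (-26, 241, -170).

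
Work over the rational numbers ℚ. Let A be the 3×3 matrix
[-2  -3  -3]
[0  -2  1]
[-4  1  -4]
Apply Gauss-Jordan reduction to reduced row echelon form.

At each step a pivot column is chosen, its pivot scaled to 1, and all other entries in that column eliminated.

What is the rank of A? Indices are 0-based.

rank = 3

step 1: normalize row 0 (÷-2) = (1, 3/2, 3/2)
  row 2: subtract -4×row0 = (0, 7, 2)
step 2: normalize row 1 (÷-2) = (0, 1, -1/2)
  row 0: subtract 3/2×row1 = (1, 0, 9/4)
  row 2: subtract 7×row1 = (0, 0, 11/2)
step 3: normalize row 2 (÷11/2) = (0, 0, 1)
  row 0: subtract 9/4×row2 = (1, 0, 0)
  row 1: subtract -1/2×row2 = (0, 1, 0)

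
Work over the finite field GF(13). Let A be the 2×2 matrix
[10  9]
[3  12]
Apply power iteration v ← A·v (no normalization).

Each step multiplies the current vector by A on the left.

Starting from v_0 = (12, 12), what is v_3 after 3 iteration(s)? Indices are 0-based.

v_3 = (12, 3)

v_0 = (12, 12).
v_1 = A·v_0 = (7, 11).
v_2 = A·v_1 = (0, 10).
v_3 = A·v_2 = (12, 3).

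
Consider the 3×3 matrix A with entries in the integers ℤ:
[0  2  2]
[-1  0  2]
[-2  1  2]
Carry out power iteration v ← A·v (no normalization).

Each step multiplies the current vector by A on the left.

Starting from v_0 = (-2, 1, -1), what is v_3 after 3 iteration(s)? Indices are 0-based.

v_0 = (-2, 1, -1).
v_1 = A·v_0 = (0, 0, 3).
v_2 = A·v_1 = (6, 6, 6).
v_3 = A·v_2 = (24, 6, 6).

v_3 = (24, 6, 6)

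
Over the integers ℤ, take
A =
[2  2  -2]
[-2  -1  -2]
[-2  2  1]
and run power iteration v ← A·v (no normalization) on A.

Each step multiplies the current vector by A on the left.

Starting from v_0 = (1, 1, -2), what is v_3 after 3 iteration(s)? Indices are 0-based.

v_3 = (50, 1, -86)

v_0 = (1, 1, -2).
v_1 = A·v_0 = (8, 1, -2).
v_2 = A·v_1 = (22, -13, -16).
v_3 = A·v_2 = (50, 1, -86).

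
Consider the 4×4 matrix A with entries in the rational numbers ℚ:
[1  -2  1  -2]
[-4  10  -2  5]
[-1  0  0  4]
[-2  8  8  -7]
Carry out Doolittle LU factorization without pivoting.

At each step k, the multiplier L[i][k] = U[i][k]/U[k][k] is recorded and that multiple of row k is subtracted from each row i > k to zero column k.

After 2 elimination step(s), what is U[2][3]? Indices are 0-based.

[col 0] pivot 1
  R1 -= -4*R0 → (0, 2, 2, -3)  (L[1][0] := -4)
  R2 -= -1*R0 → (0, -2, 1, 2)  (L[2][0] := -1)
  R3 -= -2*R0 → (0, 4, 10, -11)  (L[3][0] := -2)
[col 1] pivot 2
  R2 -= -1*R1 → (0, 0, 3, -1)  (L[2][1] := -1)
  R3 -= 2*R1 → (0, 0, 6, -5)  (L[3][1] := 2)

U[2][3] = -1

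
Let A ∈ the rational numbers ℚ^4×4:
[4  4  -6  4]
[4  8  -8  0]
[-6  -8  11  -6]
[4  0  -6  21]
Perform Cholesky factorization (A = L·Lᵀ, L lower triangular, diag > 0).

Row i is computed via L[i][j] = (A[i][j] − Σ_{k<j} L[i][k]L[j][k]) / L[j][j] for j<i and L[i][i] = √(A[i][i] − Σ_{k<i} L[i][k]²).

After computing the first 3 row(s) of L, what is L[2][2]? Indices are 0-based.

Step 1: L[0][0] = √(4) = 2.
  L[1][0] = (4) / L[0][0] = 2.
Step 2: L[1][1] = √(4) = 2.
  L[2][0] = (-6) / L[0][0] = -3.
  L[2][1] = (-2) / L[1][1] = -1.
Step 3: L[2][2] = √(1) = 1.

L[2][2] = 1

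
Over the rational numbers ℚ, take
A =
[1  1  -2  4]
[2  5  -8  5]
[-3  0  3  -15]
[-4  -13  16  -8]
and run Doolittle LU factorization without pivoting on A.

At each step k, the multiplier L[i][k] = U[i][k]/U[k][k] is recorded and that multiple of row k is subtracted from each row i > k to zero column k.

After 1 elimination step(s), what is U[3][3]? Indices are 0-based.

Step 1: pivot at (0,0) is 1.
  row1 ← row1 − (2)·row0  ⇒  L[1][0]=2, U row1=(0, 3, -4, -3)
  row2 ← row2 − (-3)·row0  ⇒  L[2][0]=-3, U row2=(0, 3, -3, -3)
  row3 ← row3 − (-4)·row0  ⇒  L[3][0]=-4, U row3=(0, -9, 8, 8)

U[3][3] = 8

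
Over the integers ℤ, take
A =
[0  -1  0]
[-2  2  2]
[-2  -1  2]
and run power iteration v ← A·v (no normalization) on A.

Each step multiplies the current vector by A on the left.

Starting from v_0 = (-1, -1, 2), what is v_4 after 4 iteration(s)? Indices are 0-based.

v_0 = (-1, -1, 2).
v_1 = A·v_0 = (1, 4, 7).
v_2 = A·v_1 = (-4, 20, 8).
v_3 = A·v_2 = (-20, 64, 4).
v_4 = A·v_3 = (-64, 176, -16).

v_4 = (-64, 176, -16)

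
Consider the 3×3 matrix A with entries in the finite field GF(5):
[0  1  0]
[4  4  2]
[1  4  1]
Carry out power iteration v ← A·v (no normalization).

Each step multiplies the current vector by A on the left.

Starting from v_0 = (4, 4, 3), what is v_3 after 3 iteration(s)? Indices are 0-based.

v_0 = (4, 4, 3).
v_1 = A·v_0 = (4, 3, 3).
v_2 = A·v_1 = (3, 4, 4).
v_3 = A·v_2 = (4, 1, 3).

v_3 = (4, 1, 3)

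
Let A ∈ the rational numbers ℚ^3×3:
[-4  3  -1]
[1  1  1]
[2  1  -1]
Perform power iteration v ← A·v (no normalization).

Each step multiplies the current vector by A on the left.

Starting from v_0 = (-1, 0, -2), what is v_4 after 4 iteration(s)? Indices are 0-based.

v_4 = (-519, 39, 315)

v_0 = (-1, 0, -2).
v_1 = A·v_0 = (6, -3, 0).
v_2 = A·v_1 = (-33, 3, 9).
v_3 = A·v_2 = (132, -21, -72).
v_4 = A·v_3 = (-519, 39, 315).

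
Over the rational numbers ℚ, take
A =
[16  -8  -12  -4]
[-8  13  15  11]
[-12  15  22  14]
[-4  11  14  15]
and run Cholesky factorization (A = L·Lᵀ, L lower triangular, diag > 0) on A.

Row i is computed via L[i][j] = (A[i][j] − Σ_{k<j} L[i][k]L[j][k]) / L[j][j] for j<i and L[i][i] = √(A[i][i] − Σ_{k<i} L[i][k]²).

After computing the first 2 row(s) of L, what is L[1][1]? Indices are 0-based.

Step 1: L[0][0] = √(16) = 4.
  L[1][0] = (-8) / L[0][0] = -2.
Step 2: L[1][1] = √(9) = 3.

L[1][1] = 3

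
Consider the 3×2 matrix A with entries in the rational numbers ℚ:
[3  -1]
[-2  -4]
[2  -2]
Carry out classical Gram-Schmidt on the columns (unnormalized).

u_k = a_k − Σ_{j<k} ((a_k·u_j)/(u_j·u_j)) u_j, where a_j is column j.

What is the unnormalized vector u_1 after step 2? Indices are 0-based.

Step 1: u_0 = a_0 = (3, -2, 2).
Step 2: u_1 = a_1 − (1/17)·u_0 = (-20/17, -66/17, -36/17).

u_1 = (-20/17, -66/17, -36/17)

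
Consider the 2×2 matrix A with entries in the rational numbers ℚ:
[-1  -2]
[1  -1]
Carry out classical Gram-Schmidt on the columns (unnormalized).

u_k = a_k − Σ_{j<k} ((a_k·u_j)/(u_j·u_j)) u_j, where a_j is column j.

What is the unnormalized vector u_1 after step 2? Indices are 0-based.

u_1 = (-3/2, -3/2)

Step 1: u_0 = a_0 = (-1, 1).
Step 2: u_1 = a_1 − (1/2)·u_0 = (-3/2, -3/2).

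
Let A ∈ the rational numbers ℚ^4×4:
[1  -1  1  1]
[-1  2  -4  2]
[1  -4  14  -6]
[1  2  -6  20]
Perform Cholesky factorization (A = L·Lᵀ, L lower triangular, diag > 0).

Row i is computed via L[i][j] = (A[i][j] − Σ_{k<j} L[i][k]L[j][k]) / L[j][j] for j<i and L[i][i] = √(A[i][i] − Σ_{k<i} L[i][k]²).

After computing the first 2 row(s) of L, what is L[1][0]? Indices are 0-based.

Step 1: L[0][0] = √(1) = 1.
  L[1][0] = (-1) / L[0][0] = -1.
Step 2: L[1][1] = √(1) = 1.

L[1][0] = -1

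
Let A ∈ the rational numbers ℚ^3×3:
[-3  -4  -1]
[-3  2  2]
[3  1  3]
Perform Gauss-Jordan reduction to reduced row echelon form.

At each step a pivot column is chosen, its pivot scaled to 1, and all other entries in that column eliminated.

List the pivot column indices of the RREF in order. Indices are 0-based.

pivot(0,0)=-3: scale R0 → (1, 4/3, 1/3)
  clear (1,0): R1 −= (-3)R0 → (0, 6, 3)
  clear (2,0): R2 −= (3)R0 → (0, -3, 2)
pivot(1,1)=6: scale R1 → (0, 1, 1/2)
  clear (0,1): R0 −= (4/3)R1 → (1, 0, -1/3)
  clear (2,1): R2 −= (-3)R1 → (0, 0, 7/2)
pivot(2,2)=7/2: scale R2 → (0, 0, 1)
  clear (0,2): R0 −= (-1/3)R2 → (1, 0, 0)
  clear (1,2): R1 −= (1/2)R2 → (0, 1, 0)

pivot columns: 0, 1, 2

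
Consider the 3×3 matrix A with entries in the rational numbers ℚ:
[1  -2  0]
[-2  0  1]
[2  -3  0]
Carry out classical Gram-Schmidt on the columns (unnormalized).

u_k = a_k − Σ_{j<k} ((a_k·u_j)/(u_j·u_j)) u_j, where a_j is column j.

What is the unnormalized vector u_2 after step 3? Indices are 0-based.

Step 1: u_0 = a_0 = (1, -2, 2).
Step 2: u_1 = a_1 − (-8/9)·u_0 = (-10/9, -16/9, -11/9).
Step 3: u_2 = a_2 − (-2/9)·u_0 − (-16/53)·u_1 = (-6/53, 1/53, 4/53).

u_2 = (-6/53, 1/53, 4/53)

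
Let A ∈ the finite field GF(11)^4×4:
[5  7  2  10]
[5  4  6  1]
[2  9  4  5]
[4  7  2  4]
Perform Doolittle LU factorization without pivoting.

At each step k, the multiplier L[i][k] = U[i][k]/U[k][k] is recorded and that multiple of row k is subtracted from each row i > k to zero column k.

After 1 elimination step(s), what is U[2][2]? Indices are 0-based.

U[2][2] = 1

[col 0] pivot 5
  R1 -= 1*R0 → (0, 8, 4, 2)  (L[1][0] := 1)
  R2 -= 7*R0 → (0, 4, 1, 1)  (L[2][0] := 7)
  R3 -= 3*R0 → (0, 8, 7, 7)  (L[3][0] := 3)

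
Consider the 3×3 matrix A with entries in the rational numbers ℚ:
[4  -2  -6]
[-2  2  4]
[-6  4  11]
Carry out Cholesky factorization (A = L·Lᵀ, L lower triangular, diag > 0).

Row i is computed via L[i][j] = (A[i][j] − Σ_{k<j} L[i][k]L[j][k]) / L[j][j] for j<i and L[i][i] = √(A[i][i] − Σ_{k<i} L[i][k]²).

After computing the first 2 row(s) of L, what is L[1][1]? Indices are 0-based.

Step 1: L[0][0] = √(4) = 2.
  L[1][0] = (-2) / L[0][0] = -1.
Step 2: L[1][1] = √(1) = 1.

L[1][1] = 1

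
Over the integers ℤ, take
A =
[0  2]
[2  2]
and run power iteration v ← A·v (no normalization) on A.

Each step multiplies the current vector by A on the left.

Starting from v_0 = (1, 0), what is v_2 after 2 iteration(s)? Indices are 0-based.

v_2 = (4, 4)

v_0 = (1, 0).
v_1 = A·v_0 = (0, 2).
v_2 = A·v_1 = (4, 4).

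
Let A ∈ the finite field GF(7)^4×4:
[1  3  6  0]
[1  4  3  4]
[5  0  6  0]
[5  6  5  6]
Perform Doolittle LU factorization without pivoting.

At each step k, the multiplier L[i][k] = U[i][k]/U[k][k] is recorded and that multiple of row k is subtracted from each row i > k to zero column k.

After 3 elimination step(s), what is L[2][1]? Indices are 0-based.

Step 1: pivot at (0,0) is 1.
  row1 ← row1 − (1)·row0  ⇒  L[1][0]=1, U row1=(0, 1, 4, 4)
  row2 ← row2 − (5)·row0  ⇒  L[2][0]=5, U row2=(0, 6, 4, 0)
  row3 ← row3 − (5)·row0  ⇒  L[3][0]=5, U row3=(0, 5, 3, 6)
Step 2: pivot at (1,1) is 1.
  row2 ← row2 − (6)·row1  ⇒  L[2][1]=6, U row2=(0, 0, 1, 4)
  row3 ← row3 − (5)·row1  ⇒  L[3][1]=5, U row3=(0, 0, 4, 0)
Step 3: pivot at (2,2) is 1.
  row3 ← row3 − (4)·row2  ⇒  L[3][2]=4, U row3=(0, 0, 0, 5)

L[2][1] = 6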